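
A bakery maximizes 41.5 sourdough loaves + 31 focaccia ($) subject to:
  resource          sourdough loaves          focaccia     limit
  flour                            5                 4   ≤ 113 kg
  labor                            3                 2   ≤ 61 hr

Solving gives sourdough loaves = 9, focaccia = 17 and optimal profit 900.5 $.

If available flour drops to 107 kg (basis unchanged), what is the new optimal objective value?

Check each constraint at x*: flour 113/113 (tight); labor 61/61 (tight).
Dual feasibility on the basic columns requires 5·y_flour + 3·y_labor = 41.5, 4·y_flour + 2·y_labor = 31.
This yields shadow prices y_flour = 5, y_labor = 5.5.
Δz = y_flour·Δb = 5 × (-6) = -30, so new z* = 900.5 − 30 = 870.5.

870.5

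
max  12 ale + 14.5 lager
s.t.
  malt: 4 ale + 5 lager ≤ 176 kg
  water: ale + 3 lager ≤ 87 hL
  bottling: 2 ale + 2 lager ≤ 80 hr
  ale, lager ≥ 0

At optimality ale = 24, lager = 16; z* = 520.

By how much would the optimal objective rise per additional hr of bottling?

1

Check each constraint at x*: malt 176/176 (tight); water 72/87 (slack 15); bottling 80/80 (tight).
By complementary slackness, y = 0 for the non-binding constraint.
Dual feasibility on the basic columns requires 4·y_malt + 2·y_bottling = 12, 5·y_malt + 2·y_bottling = 14.5.
Solving: y_malt = 2.5, y_bottling = 1.
Shadow price of bottling = 1.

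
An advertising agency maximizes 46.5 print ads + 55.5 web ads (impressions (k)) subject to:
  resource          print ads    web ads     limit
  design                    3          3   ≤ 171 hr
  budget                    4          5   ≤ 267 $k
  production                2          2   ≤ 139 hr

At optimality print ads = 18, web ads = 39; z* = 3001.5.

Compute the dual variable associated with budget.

9

Binding: design and budget. Non-binding: production (25 unused).
Slack constraints have shadow price 0 (complementary slackness).
Dual feasibility on the basic columns requires 3·y_design + 4·y_budget = 46.5, 3·y_design + 5·y_budget = 55.5.
This yields shadow prices y_design = 3.5, y_budget = 9.
Shadow price of budget = 9.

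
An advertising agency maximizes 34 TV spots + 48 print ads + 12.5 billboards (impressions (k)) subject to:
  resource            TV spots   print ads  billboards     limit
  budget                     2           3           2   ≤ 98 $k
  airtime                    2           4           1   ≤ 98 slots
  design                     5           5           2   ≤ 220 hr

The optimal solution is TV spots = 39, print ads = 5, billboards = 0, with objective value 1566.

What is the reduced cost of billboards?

At the optimum: budget uses 93 of 98 (slack = 5); airtime uses 98 of 98 (binding); design uses 220 of 220 (binding).
By complementary slackness, y = 0 for the non-binding constraint.
Dual feasibility on the basic columns requires 2·y_airtime + 5·y_design = 34, 4·y_airtime + 5·y_design = 48.
This yields shadow prices y_airtime = 7, y_design = 4.
Reduced cost of billboards: c₃ − yᵀa₃ = 12.5 − (7·1 + 4·2) = 12.5 − 15 = -2.5.

-2.5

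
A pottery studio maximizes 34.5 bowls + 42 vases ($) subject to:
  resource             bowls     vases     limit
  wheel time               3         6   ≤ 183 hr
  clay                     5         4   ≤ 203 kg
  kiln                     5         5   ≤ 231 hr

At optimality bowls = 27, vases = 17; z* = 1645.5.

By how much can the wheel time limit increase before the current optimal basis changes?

39.6

Binding constraints: wheel time, clay. The basis is B = [[3,6],[5,4]] with det -18.
Per unit increase in wheel time, x* moves by d = (-0.2222, 0.2778).
The basis stays optimal until kiln becomes binding; allowable increase = 39.6 hr.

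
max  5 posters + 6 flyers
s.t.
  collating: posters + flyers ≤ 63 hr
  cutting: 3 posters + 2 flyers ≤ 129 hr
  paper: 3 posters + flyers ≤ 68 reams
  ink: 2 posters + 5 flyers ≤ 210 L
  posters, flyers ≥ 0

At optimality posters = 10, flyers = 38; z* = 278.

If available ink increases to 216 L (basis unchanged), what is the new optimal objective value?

284

Binding: paper and ink. Non-binding: collating (15 unused), cutting (23 unused).
Since collating, cutting are not tight, their duals are 0.
The binding rows give the dual system: 3·y_paper + 2·y_ink = 5 and 1·y_paper + 5·y_ink = 6.
This yields shadow prices y_paper = 1, y_ink = 1.
Δz = y_ink·Δb = 1 × (6) = 6, so new z* = 278 + 6 = 284.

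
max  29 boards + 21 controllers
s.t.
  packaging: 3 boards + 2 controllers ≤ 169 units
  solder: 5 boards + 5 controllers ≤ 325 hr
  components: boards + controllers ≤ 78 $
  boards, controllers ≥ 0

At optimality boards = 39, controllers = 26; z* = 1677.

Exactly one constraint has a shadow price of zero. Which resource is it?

packaging: 169/169 (binding)
solder: 325/325 (binding)
components: 65/78 (slack 13)
By complementary slackness, a constraint with positive slack has shadow price 0 → components.

components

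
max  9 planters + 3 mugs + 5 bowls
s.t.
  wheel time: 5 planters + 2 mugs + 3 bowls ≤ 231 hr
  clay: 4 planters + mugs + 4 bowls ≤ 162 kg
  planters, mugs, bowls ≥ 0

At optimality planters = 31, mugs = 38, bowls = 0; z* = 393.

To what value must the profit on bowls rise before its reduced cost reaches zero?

7

Check each constraint at x*: wheel time 231/231 (tight); clay 162/162 (tight).
The binding rows give the dual system: 5·y_wheel time + 4·y_clay = 9 and 2·y_wheel time + 1·y_clay = 3.
Solving: y_wheel time = 1, y_clay = 1.
bowls enters the basis when its profit ≥ yᵀa₃ = 1·3 + 1·4 = 7.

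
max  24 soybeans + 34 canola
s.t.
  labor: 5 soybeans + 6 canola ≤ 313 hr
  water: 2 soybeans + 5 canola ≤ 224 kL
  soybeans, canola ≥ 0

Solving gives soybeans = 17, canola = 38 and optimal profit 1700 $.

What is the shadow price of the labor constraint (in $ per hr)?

4

At the optimum: labor uses 313 of 313 (binding); water uses 224 of 224 (binding).
The binding rows give the dual system: 5·y_labor + 2·y_water = 24 and 6·y_labor + 5·y_water = 34.
→ y_labor = 4 and y_water = 2.
Shadow price of labor = 4.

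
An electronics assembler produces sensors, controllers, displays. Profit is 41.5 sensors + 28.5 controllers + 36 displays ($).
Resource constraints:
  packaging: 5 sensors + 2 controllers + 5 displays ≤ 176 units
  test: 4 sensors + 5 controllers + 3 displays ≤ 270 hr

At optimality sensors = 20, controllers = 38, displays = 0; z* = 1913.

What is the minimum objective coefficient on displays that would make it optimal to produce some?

38

Check each constraint at x*: packaging 176/176 (tight); test 270/270 (tight).
From A_Bᵀ y = c: 5·y_packaging + 4·y_test = 41.5; 2·y_packaging + 5·y_test = 28.5.
This yields shadow prices y_packaging = 5.5, y_test = 3.5.
displays enters the basis when its profit ≥ yᵀa₃ = 5.5·5 + 3.5·3 = 38.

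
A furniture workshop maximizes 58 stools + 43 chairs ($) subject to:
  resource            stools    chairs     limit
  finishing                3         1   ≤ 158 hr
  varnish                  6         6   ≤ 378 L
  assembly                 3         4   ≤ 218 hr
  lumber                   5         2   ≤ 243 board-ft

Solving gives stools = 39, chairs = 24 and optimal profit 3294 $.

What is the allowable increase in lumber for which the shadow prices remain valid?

Binding constraints: varnish, lumber. The basis is B = [[6,6],[5,2]] with det -18.
Per unit increase in lumber, x* moves by d = (0.3333, -0.3333).
The basis stays optimal until finishing becomes binding; allowable increase = 25.5 board-ft.

25.5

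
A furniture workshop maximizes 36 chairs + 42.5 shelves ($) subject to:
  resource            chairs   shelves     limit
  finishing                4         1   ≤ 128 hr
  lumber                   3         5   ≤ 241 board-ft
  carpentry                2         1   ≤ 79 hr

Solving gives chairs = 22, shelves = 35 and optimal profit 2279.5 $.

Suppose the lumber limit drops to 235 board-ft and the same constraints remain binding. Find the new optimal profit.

Binding: lumber and carpentry. Non-binding: finishing (5 unused).
Since finishing is not tight, its dual is 0.
Dual feasibility on the basic columns requires 3·y_lumber + 2·y_carpentry = 36, 5·y_lumber + 1·y_carpentry = 42.5.
Solving: y_lumber = 7, y_carpentry = 7.5.
Δz = y_lumber·Δb = 7 × (-6) = -42, so new z* = 2279.5 − 42 = 2237.5.

2237.5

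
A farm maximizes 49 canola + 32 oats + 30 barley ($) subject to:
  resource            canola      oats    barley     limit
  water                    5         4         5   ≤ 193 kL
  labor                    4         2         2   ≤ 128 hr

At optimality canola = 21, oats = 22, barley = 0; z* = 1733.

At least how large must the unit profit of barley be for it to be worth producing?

Both water and labor are binding at x*.
Dual feasibility on the basic columns requires 5·y_water + 4·y_labor = 49, 4·y_water + 2·y_labor = 32.
Solving: y_water = 5, y_labor = 6.
barley enters the basis when its profit ≥ yᵀa₃ = 5·5 + 6·2 = 37.

37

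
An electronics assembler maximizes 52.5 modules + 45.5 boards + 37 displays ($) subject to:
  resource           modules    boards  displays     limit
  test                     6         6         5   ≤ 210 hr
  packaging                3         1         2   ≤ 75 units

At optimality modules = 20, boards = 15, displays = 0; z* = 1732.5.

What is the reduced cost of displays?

-5

At the optimum: test uses 210 of 210 (binding); packaging uses 75 of 75 (binding).
Dual feasibility on the basic columns requires 6·y_test + 3·y_packaging = 52.5, 6·y_test + 1·y_packaging = 45.5.
This yields shadow prices y_test = 7, y_packaging = 3.5.
Reduced cost of displays: c₃ − yᵀa₃ = 37 − (7·5 + 3.5·2) = 37 − 42 = -5.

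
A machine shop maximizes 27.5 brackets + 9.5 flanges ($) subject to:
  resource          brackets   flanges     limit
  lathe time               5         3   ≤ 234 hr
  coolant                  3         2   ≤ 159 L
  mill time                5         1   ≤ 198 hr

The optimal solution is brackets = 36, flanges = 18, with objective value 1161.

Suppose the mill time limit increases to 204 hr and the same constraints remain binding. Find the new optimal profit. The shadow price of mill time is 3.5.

Δb = 6, so new z* = 1161 + (3.5)·(6) = 1161 + 21 = 1182.

1182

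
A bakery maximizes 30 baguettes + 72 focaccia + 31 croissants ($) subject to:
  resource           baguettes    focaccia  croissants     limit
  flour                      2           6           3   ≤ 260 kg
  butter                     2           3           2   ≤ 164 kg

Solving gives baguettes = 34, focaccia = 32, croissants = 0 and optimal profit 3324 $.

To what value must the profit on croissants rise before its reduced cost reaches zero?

39

Check each constraint at x*: flour 260/260 (tight); butter 164/164 (tight).
Dual feasibility on the basic columns requires 2·y_flour + 2·y_butter = 30, 6·y_flour + 3·y_butter = 72.
→ y_flour = 9 and y_butter = 6.
croissants enters the basis when its profit ≥ yᵀa₃ = 9·3 + 6·2 = 39.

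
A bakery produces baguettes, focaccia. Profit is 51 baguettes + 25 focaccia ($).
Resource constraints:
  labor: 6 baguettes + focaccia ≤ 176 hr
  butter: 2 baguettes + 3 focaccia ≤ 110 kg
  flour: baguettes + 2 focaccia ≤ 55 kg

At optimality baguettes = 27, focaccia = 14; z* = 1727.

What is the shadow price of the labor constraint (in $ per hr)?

At the optimum: labor uses 176 of 176 (binding); butter uses 96 of 110 (slack = 14); flour uses 55 of 55 (binding).
Since butter is not tight, its dual is 0.
From A_Bᵀ y = c: 6·y_labor + 1·y_flour = 51; 1·y_labor + 2·y_flour = 25.
→ y_labor = 7 and y_flour = 9.
Shadow price of labor = 7.

7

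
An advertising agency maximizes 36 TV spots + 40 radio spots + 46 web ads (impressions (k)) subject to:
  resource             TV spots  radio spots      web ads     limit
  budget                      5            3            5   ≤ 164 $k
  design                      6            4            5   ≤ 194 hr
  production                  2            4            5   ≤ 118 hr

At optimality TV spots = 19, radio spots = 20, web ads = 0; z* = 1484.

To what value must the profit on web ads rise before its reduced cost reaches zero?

Binding: design and production. Non-binding: budget (9 unused).
Slack constraints have shadow price 0 (complementary slackness).
Dual feasibility on the basic columns requires 6·y_design + 2·y_production = 36, 4·y_design + 4·y_production = 40.
→ y_design = 4 and y_production = 6.
web ads enters the basis when its profit ≥ yᵀa₃ = 4·5 + 6·5 = 50.

50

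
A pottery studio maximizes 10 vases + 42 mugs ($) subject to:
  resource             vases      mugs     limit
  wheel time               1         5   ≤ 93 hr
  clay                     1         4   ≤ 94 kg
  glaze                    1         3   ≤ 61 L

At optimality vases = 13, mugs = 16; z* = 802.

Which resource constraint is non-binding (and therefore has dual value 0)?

clay

wheel time: 93/93 (binding)
clay: 77/94 (slack 17)
glaze: 61/61 (binding)
By complementary slackness, a constraint with positive slack has shadow price 0 → clay.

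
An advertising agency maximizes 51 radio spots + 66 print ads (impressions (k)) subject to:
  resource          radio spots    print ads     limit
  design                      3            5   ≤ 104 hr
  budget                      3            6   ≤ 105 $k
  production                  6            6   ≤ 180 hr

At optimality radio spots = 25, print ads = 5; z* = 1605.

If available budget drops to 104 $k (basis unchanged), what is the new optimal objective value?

At the optimum: design uses 100 of 104 (slack = 4); budget uses 105 of 105 (binding); production uses 180 of 180 (binding).
Slack constraints have shadow price 0 (complementary slackness).
From A_Bᵀ y = c: 3·y_budget + 6·y_production = 51; 6·y_budget + 6·y_production = 66.
This yields shadow prices y_budget = 5, y_production = 6.
Δz = y_budget·Δb = 5 × (-1) = -5, so new z* = 1605 − 5 = 1600.

1600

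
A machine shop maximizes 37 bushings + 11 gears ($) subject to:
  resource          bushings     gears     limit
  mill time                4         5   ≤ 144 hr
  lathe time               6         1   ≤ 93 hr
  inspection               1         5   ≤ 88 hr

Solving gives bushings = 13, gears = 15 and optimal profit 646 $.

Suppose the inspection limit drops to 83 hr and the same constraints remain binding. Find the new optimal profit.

641

At the optimum: mill time uses 127 of 144 (slack = 17); lathe time uses 93 of 93 (binding); inspection uses 88 of 88 (binding).
Slack constraints have shadow price 0 (complementary slackness).
The binding rows give the dual system: 6·y_lathe time + 1·y_inspection = 37 and 1·y_lathe time + 5·y_inspection = 11.
Solving: y_lathe time = 6, y_inspection = 1.
Δz = y_inspection·Δb = 1 × (-5) = -5, so new z* = 646 − 5 = 641.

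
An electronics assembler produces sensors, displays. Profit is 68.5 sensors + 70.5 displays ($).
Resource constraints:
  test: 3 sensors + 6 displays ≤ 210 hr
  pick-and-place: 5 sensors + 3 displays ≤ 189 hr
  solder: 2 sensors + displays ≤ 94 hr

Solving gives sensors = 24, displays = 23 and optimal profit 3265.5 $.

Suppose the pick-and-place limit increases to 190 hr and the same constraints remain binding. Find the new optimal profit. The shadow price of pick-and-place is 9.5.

Δb = 1, so new z* = 3265.5 + (9.5)·(1) = 3265.5 + 9.5 = 3275.

3275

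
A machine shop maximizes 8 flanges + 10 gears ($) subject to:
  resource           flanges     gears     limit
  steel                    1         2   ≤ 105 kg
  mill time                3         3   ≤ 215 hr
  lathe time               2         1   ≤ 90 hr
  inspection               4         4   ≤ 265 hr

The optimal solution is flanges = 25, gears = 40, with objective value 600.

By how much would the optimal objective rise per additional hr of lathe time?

2

Binding: steel and lathe time. Non-binding: mill time (20 unused), inspection (5 unused).
Slack constraints have shadow price 0 (complementary slackness).
The binding rows give the dual system: 1·y_steel + 2·y_lathe time = 8 and 2·y_steel + 1·y_lathe time = 10.
This yields shadow prices y_steel = 4, y_lathe time = 2.
Shadow price of lathe time = 2.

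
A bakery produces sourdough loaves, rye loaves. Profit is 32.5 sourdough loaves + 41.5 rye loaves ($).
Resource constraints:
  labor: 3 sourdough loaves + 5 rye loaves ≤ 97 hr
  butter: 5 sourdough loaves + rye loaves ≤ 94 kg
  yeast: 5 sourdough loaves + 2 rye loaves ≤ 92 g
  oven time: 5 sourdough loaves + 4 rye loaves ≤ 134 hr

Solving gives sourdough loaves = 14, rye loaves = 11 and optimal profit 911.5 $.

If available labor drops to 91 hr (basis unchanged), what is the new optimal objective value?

866.5

Check each constraint at x*: labor 97/97 (tight); butter 81/94 (slack 13); yeast 92/92 (tight); oven time 114/134 (slack 20).
By complementary slackness, y = 0 for the non-binding constraints.
Dual feasibility on the basic columns requires 3·y_labor + 5·y_yeast = 32.5, 5·y_labor + 2·y_yeast = 41.5.
→ y_labor = 7.5 and y_yeast = 2.
Δz = y_labor·Δb = 7.5 × (-6) = -45, so new z* = 911.5 − 45 = 866.5.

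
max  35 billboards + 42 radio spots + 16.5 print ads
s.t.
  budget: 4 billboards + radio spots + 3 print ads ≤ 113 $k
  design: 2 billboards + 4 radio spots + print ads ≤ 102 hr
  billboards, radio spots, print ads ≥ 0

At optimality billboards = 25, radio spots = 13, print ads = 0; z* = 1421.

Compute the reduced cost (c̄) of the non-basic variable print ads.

-5

Check each constraint at x*: budget 113/113 (tight); design 102/102 (tight).
The binding rows give the dual system: 4·y_budget + 2·y_design = 35 and 1·y_budget + 4·y_design = 42.
→ y_budget = 4 and y_design = 9.5.
Reduced cost of print ads: c₃ − yᵀa₃ = 16.5 − (4·3 + 9.5·1) = 16.5 − 21.5 = -5.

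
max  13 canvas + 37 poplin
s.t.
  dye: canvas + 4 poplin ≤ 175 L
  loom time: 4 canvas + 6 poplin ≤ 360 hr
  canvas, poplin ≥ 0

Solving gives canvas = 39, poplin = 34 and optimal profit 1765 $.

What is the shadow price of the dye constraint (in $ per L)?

Check each constraint at x*: dye 175/175 (tight); loom time 360/360 (tight).
Dual feasibility on the basic columns requires 1·y_dye + 4·y_loom time = 13, 4·y_dye + 6·y_loom time = 37.
This yields shadow prices y_dye = 7, y_loom time = 1.5.
Shadow price of dye = 7.

7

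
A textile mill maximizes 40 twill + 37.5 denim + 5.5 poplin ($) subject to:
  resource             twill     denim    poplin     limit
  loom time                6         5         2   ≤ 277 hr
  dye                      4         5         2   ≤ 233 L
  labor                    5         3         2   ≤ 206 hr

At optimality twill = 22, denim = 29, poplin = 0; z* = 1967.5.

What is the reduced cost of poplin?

-9.5

Binding: loom time and dye. Non-binding: labor (9 unused).
Slack constraints have shadow price 0 (complementary slackness).
From A_Bᵀ y = c: 6·y_loom time + 4·y_dye = 40; 5·y_loom time + 5·y_dye = 37.5.
This yields shadow prices y_loom time = 5, y_dye = 2.5.
Reduced cost of poplin: c₃ − yᵀa₃ = 5.5 − (5·2 + 2.5·2) = 5.5 − 15 = -9.5.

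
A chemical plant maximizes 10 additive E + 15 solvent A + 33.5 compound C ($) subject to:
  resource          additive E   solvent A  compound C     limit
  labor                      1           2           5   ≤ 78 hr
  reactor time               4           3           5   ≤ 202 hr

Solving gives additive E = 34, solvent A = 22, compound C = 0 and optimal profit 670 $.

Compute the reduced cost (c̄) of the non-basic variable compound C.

At the optimum: labor uses 78 of 78 (binding); reactor time uses 202 of 202 (binding).
Dual feasibility on the basic columns requires 1·y_labor + 4·y_reactor time = 10, 2·y_labor + 3·y_reactor time = 15.
This yields shadow prices y_labor = 6, y_reactor time = 1.
Reduced cost of compound C: c₃ − yᵀa₃ = 33.5 − (6·5 + 1·5) = 33.5 − 35 = -1.5.

-1.5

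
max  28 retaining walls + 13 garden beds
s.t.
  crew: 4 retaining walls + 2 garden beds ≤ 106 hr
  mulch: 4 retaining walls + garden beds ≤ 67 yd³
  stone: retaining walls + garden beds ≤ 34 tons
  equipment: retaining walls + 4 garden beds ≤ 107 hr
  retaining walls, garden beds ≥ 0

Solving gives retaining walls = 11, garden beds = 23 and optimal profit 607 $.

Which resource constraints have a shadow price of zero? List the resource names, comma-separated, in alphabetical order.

crew: 90/106 (slack 16)
mulch: 67/67 (binding)
stone: 34/34 (binding)
equipment: 103/107 (slack 4)
By complementary slackness, a constraint with positive slack has shadow price 0 → crew, equipment.

crew, equipment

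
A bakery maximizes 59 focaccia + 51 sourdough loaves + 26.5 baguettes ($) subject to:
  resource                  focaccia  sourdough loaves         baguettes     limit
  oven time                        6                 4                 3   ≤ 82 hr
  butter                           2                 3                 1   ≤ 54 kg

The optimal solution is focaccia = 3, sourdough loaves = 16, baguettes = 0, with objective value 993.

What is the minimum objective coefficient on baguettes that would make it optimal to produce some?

At the optimum: oven time uses 82 of 82 (binding); butter uses 54 of 54 (binding).
The binding rows give the dual system: 6·y_oven time + 2·y_butter = 59 and 4·y_oven time + 3·y_butter = 51.
Solving: y_oven time = 7.5, y_butter = 7.
baguettes enters the basis when its profit ≥ yᵀa₃ = 7.5·3 + 7·1 = 29.5.

29.5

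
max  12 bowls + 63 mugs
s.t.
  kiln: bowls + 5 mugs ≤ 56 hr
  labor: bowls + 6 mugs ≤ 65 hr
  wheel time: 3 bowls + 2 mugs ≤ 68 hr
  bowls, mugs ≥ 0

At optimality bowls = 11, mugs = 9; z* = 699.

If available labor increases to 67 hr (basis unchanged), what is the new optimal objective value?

705

At the optimum: kiln uses 56 of 56 (binding); labor uses 65 of 65 (binding); wheel time uses 51 of 68 (slack = 17).
Slack constraints have shadow price 0 (complementary slackness).
The binding rows give the dual system: 1·y_kiln + 1·y_labor = 12 and 5·y_kiln + 6·y_labor = 63.
This yields shadow prices y_kiln = 9, y_labor = 3.
Δz = y_labor·Δb = 3 × (2) = 6, so new z* = 699 + 6 = 705.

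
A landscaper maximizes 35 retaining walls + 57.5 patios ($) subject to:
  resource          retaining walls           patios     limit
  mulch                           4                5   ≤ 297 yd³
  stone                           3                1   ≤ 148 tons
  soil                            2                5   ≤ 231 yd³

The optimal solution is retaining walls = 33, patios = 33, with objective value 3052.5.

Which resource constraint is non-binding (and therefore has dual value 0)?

stone

mulch: 297/297 (binding)
stone: 132/148 (slack 16)
soil: 231/231 (binding)
By complementary slackness, a constraint with positive slack has shadow price 0 → stone.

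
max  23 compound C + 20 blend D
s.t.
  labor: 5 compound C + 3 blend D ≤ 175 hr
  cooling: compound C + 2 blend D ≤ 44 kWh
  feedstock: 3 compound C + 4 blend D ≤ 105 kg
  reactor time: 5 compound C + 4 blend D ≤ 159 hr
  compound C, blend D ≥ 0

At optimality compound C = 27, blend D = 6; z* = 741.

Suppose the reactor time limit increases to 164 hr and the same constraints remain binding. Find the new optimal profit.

At the optimum: labor uses 153 of 175 (slack = 22); cooling uses 39 of 44 (slack = 5); feedstock uses 105 of 105 (binding); reactor time uses 159 of 159 (binding).
By complementary slackness, y = 0 for the non-binding constraints.
From A_Bᵀ y = c: 3·y_feedstock + 5·y_reactor time = 23; 4·y_feedstock + 4·y_reactor time = 20.
Solving: y_feedstock = 1, y_reactor time = 4.
Δz = y_reactor time·Δb = 4 × (5) = 20, so new z* = 741 + 20 = 761.

761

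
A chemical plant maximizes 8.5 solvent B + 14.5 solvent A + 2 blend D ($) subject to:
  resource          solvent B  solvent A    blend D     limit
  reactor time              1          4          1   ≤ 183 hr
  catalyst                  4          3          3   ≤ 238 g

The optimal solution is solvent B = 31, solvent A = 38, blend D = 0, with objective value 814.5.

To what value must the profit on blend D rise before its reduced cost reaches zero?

At the optimum: reactor time uses 183 of 183 (binding); catalyst uses 238 of 238 (binding).
The binding rows give the dual system: 1·y_reactor time + 4·y_catalyst = 8.5 and 4·y_reactor time + 3·y_catalyst = 14.5.
This yields shadow prices y_reactor time = 2.5, y_catalyst = 1.5.
blend D enters the basis when its profit ≥ yᵀa₃ = 2.5·1 + 1.5·3 = 7.

7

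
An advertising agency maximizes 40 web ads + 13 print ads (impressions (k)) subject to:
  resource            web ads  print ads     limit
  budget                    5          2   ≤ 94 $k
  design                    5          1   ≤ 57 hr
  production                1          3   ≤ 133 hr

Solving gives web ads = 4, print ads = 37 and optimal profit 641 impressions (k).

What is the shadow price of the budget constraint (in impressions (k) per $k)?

At the optimum: budget uses 94 of 94 (binding); design uses 57 of 57 (binding); production uses 115 of 133 (slack = 18).
Slack constraints have shadow price 0 (complementary slackness).
From A_Bᵀ y = c: 5·y_budget + 5·y_design = 40; 2·y_budget + 1·y_design = 13.
Solving: y_budget = 5, y_design = 3.
Shadow price of budget = 5.

5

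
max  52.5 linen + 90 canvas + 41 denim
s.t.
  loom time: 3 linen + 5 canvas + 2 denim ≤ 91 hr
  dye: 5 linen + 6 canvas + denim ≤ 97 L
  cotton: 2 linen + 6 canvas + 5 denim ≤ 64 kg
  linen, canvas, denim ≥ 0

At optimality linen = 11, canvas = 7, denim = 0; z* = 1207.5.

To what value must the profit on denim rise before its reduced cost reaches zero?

45

Binding: dye and cotton. Non-binding: loom time (23 unused).
Since loom time is not tight, its dual is 0.
From A_Bᵀ y = c: 5·y_dye + 2·y_cotton = 52.5; 6·y_dye + 6·y_cotton = 90.
→ y_dye = 7.5 and y_cotton = 7.5.
denim enters the basis when its profit ≥ yᵀa₃ = 7.5·1 + 7.5·5 = 45.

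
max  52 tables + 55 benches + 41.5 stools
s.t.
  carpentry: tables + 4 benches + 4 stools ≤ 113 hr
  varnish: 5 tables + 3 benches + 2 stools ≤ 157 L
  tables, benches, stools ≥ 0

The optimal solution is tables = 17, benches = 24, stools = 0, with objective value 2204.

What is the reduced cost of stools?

-4.5

Check each constraint at x*: carpentry 113/113 (tight); varnish 157/157 (tight).
From A_Bᵀ y = c: 1·y_carpentry + 5·y_varnish = 52; 4·y_carpentry + 3·y_varnish = 55.
→ y_carpentry = 7 and y_varnish = 9.
Reduced cost of stools: c₃ − yᵀa₃ = 41.5 − (7·4 + 9·2) = 41.5 − 46 = -4.5.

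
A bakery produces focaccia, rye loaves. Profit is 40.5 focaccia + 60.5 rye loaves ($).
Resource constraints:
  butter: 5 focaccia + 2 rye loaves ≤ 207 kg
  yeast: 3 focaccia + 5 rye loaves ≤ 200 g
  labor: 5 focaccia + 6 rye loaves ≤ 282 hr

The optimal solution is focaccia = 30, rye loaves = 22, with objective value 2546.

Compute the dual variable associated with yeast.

Binding: yeast and labor. Non-binding: butter (13 unused).
By complementary slackness, y = 0 for the non-binding constraint.
The binding rows give the dual system: 3·y_yeast + 5·y_labor = 40.5 and 5·y_yeast + 6·y_labor = 60.5.
This yields shadow prices y_yeast = 8.5, y_labor = 3.
Shadow price of yeast = 8.5.

8.5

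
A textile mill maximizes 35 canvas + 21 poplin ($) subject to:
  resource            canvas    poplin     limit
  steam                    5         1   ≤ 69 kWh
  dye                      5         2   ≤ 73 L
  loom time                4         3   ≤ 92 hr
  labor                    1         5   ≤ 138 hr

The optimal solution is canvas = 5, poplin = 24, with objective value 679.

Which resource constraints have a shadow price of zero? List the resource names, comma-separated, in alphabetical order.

steam: 49/69 (slack 20)
dye: 73/73 (binding)
loom time: 92/92 (binding)
labor: 125/138 (slack 13)
By complementary slackness, a constraint with positive slack has shadow price 0 → labor, steam.

labor, steam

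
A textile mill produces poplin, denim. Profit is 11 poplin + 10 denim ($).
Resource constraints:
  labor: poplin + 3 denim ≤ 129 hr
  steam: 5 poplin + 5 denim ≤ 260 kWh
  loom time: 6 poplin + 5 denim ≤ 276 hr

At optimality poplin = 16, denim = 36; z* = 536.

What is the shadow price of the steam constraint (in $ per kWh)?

Binding: steam and loom time. Non-binding: labor (5 unused).
Slack constraints have shadow price 0 (complementary slackness).
From A_Bᵀ y = c: 5·y_steam + 6·y_loom time = 11; 5·y_steam + 5·y_loom time = 10.
Solving: y_steam = 1, y_loom time = 1.
Shadow price of steam = 1.

1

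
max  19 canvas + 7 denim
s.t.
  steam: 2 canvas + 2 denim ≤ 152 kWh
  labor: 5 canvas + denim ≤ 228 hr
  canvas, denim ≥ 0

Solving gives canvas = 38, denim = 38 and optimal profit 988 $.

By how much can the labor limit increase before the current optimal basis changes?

Binding constraints: steam, labor. The basis is B = [[2,2],[5,1]] with det -8.
Per unit increase in labor, x* moves by d = (0.25, -0.25).
The basis stays optimal until denim reaches 0; allowable increase = 152 hr.

152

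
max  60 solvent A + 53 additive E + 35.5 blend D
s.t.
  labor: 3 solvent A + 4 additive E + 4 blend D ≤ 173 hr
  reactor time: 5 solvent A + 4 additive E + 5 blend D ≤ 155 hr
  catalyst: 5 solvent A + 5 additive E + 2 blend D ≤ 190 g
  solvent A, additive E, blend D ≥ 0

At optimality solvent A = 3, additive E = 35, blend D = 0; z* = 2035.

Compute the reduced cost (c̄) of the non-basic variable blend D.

At the optimum: labor uses 149 of 173 (slack = 24); reactor time uses 155 of 155 (binding); catalyst uses 190 of 190 (binding).
Since labor is not tight, its dual is 0.
The binding rows give the dual system: 5·y_reactor time + 5·y_catalyst = 60 and 4·y_reactor time + 5·y_catalyst = 53.
→ y_reactor time = 7 and y_catalyst = 5.
Reduced cost of blend D: c₃ − yᵀa₃ = 35.5 − (7·5 + 5·2) = 35.5 − 45 = -9.5.

-9.5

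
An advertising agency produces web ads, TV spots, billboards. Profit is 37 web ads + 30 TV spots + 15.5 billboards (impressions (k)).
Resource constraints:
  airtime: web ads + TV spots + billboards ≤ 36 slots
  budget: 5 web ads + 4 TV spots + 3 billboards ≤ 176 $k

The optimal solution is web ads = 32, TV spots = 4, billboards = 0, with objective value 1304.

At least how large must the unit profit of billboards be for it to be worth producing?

Check each constraint at x*: airtime 36/36 (tight); budget 176/176 (tight).
The binding rows give the dual system: 1·y_airtime + 5·y_budget = 37 and 1·y_airtime + 4·y_budget = 30.
→ y_airtime = 2 and y_budget = 7.
billboards enters the basis when its profit ≥ yᵀa₃ = 2·1 + 7·3 = 23.

23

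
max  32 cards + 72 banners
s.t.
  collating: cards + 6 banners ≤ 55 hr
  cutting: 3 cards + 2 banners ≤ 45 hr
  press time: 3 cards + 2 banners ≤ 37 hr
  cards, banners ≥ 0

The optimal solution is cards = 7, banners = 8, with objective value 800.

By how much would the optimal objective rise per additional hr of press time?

7.5

Binding: collating and press time. Non-binding: cutting (8 unused).
Slack constraints have shadow price 0 (complementary slackness).
From A_Bᵀ y = c: 1·y_collating + 3·y_press time = 32; 6·y_collating + 2·y_press time = 72.
Solving: y_collating = 9.5, y_press time = 7.5.
Shadow price of press time = 7.5.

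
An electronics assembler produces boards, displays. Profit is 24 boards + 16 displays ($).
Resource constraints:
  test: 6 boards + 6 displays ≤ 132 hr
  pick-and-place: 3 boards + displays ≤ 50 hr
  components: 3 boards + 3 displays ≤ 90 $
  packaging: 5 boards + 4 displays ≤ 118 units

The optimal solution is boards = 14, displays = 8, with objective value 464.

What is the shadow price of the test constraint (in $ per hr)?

2

Check each constraint at x*: test 132/132 (tight); pick-and-place 50/50 (tight); components 66/90 (slack 24); packaging 102/118 (slack 16).
Slack constraints have shadow price 0 (complementary slackness).
The binding rows give the dual system: 6·y_test + 3·y_pick-and-place = 24 and 6·y_test + 1·y_pick-and-place = 16.
Solving: y_test = 2, y_pick-and-place = 4.
Shadow price of test = 2.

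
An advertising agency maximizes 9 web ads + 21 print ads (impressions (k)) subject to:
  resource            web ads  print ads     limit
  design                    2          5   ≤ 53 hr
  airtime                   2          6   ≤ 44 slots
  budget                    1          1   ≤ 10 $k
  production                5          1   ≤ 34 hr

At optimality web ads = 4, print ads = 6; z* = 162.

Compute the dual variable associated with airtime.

3

Check each constraint at x*: design 38/53 (slack 15); airtime 44/44 (tight); budget 10/10 (tight); production 26/34 (slack 8).
Since design, production are not tight, their duals are 0.
From A_Bᵀ y = c: 2·y_airtime + 1·y_budget = 9; 6·y_airtime + 1·y_budget = 21.
Solving: y_airtime = 3, y_budget = 3.
Shadow price of airtime = 3.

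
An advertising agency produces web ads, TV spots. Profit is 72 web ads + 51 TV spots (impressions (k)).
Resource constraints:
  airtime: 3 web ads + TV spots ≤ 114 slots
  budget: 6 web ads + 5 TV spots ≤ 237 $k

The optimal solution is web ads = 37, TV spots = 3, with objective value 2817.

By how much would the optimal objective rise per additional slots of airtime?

Both airtime and budget are binding at x*.
Dual feasibility on the basic columns requires 3·y_airtime + 6·y_budget = 72, 1·y_airtime + 5·y_budget = 51.
→ y_airtime = 6 and y_budget = 9.
Shadow price of airtime = 6.

6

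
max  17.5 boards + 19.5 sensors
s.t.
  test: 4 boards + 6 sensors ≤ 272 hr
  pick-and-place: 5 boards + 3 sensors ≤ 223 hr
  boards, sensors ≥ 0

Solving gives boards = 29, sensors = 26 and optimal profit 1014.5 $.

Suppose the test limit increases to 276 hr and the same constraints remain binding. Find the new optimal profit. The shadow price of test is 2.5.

1024.5

Δb = 4, so new z* = 1014.5 + (2.5)·(4) = 1014.5 + 10 = 1024.5.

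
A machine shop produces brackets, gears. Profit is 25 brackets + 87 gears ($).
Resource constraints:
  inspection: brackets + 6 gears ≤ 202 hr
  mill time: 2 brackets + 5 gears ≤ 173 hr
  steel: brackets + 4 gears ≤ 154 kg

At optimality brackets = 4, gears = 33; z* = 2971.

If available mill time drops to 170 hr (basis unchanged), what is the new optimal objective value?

Check each constraint at x*: inspection 202/202 (tight); mill time 173/173 (tight); steel 136/154 (slack 18).
Slack constraints have shadow price 0 (complementary slackness).
From A_Bᵀ y = c: 1·y_inspection + 2·y_mill time = 25; 6·y_inspection + 5·y_mill time = 87.
Solving: y_inspection = 7, y_mill time = 9.
Δz = y_mill time·Δb = 9 × (-3) = -27, so new z* = 2971 − 27 = 2944.

2944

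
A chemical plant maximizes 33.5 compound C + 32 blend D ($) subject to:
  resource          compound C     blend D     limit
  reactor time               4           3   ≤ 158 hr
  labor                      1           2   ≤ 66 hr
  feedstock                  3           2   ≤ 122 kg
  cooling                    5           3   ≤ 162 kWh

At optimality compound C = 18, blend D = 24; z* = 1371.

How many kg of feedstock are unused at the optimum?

20

feedstock used = 3·18 + 2·24 = 102; slack = 122 − 102 = 20.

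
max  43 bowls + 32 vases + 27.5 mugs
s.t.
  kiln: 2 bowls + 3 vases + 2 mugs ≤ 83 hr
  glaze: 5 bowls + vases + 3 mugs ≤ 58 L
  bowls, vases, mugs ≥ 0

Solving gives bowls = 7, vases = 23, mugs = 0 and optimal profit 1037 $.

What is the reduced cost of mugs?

-5.5

At the optimum: kiln uses 83 of 83 (binding); glaze uses 58 of 58 (binding).
Dual feasibility on the basic columns requires 2·y_kiln + 5·y_glaze = 43, 3·y_kiln + 1·y_glaze = 32.
This yields shadow prices y_kiln = 9, y_glaze = 5.
Reduced cost of mugs: c₃ − yᵀa₃ = 27.5 − (9·2 + 5·3) = 27.5 − 33 = -5.5.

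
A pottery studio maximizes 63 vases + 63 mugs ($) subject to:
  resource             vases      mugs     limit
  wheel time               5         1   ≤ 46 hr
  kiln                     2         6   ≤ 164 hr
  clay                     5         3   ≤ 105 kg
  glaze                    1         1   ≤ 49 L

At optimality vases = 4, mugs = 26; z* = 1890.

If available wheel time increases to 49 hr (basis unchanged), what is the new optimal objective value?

Binding: wheel time and kiln. Non-binding: clay (7 unused), glaze (19 unused).
By complementary slackness, y = 0 for the non-binding constraints.
From A_Bᵀ y = c: 5·y_wheel time + 2·y_kiln = 63; 1·y_wheel time + 6·y_kiln = 63.
Solving: y_wheel time = 9, y_kiln = 9.
Δz = y_wheel time·Δb = 9 × (3) = 27, so new z* = 1890 + 27 = 1917.

1917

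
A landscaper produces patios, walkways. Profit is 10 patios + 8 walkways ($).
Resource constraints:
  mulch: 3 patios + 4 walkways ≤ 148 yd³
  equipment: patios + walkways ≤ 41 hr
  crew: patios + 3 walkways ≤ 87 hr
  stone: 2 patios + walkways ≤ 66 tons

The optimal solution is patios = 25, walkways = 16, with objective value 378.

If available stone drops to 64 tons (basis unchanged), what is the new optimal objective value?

Check each constraint at x*: mulch 139/148 (slack 9); equipment 41/41 (tight); crew 73/87 (slack 14); stone 66/66 (tight).
Slack constraints have shadow price 0 (complementary slackness).
The binding rows give the dual system: 1·y_equipment + 2·y_stone = 10 and 1·y_equipment + 1·y_stone = 8.
This yields shadow prices y_equipment = 6, y_stone = 2.
Δz = y_stone·Δb = 2 × (-2) = -4, so new z* = 378 − 4 = 374.

374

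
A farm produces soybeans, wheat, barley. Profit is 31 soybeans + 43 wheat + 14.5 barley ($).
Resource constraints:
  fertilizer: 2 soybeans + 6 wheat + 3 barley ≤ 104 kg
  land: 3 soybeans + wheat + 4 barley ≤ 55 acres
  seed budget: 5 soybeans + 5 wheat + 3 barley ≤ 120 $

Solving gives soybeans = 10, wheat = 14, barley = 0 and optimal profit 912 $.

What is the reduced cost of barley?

-9.5

At the optimum: fertilizer uses 104 of 104 (binding); land uses 44 of 55 (slack = 11); seed budget uses 120 of 120 (binding).
Slack constraints have shadow price 0 (complementary slackness).
The binding rows give the dual system: 2·y_fertilizer + 5·y_seed budget = 31 and 6·y_fertilizer + 5·y_seed budget = 43.
Solving: y_fertilizer = 3, y_seed budget = 5.
Reduced cost of barley: c₃ − yᵀa₃ = 14.5 − (3·3 + 5·3) = 14.5 − 24 = -9.5.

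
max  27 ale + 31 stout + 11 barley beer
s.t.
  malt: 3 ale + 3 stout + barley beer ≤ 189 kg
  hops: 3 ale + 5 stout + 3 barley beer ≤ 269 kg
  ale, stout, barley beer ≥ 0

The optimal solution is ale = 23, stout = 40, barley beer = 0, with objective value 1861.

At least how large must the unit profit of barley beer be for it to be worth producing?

13

At the optimum: malt uses 189 of 189 (binding); hops uses 269 of 269 (binding).
From A_Bᵀ y = c: 3·y_malt + 3·y_hops = 27; 3·y_malt + 5·y_hops = 31.
This yields shadow prices y_malt = 7, y_hops = 2.
barley beer enters the basis when its profit ≥ yᵀa₃ = 7·1 + 2·3 = 13.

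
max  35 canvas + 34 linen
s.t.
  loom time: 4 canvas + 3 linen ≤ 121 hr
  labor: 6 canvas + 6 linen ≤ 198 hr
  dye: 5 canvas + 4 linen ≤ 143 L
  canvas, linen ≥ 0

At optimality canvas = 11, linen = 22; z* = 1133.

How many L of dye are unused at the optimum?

0

dye used = 5·11 + 4·22 = 143; slack = 143 − 143 = 0.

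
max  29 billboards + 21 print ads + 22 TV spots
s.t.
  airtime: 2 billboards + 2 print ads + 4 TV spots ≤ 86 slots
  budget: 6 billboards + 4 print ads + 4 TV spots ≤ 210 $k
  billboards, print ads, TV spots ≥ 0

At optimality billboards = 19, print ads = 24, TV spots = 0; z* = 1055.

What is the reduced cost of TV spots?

Both airtime and budget are binding at x*.
Dual feasibility on the basic columns requires 2·y_airtime + 6·y_budget = 29, 2·y_airtime + 4·y_budget = 21.
→ y_airtime = 2.5 and y_budget = 4.
Reduced cost of TV spots: c₃ − yᵀa₃ = 22 − (2.5·4 + 4·4) = 22 − 26 = -4.

-4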